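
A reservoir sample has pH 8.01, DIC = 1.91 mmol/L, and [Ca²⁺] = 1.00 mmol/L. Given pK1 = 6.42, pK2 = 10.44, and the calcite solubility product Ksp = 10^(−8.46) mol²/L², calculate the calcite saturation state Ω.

α₂ = 1 / (1 + [H⁺]/K2 + [H⁺]²/(K1K2)) = 1 / (1 + 10^+2.43 + 10^+0.84)
   = 1 / (1 + 269.15 + 6.9183) = 1/277.07 = 0.003609
[CO3²⁻] = α₂ × DIC = 0.003609 × 1.91 = 0.006894 mmol/L = 6.894 μmol/L
Ksp = 10^(−8.46) = 3.467×10^-9
Ω = [Ca²⁺][CO3²⁻]/Ksp = (1.00×10^-3)(6.894×10^-6) / 3.467×10^-9 = 1.99

Ω = 1.99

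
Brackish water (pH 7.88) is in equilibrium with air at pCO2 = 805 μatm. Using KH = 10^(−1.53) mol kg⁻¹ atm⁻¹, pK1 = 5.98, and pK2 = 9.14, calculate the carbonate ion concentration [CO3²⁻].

[CO2*] = KH · pCO2 = 10^(−1.53) × 805×10^-6 = 2.376×10^-5 mol/kg
α₀ = 1/(1 + K1/[H⁺] + K1K2/[H⁺]²) = 1/(1 + 10^+1.90 + 10^+0.64) = 0.01179
DIC = [CO2*]/α₀ = 2.376×10^-5 / 0.01179 = 2.015 mmol/kg
[CO3²⁻] = α₂·DIC; α₂ = 0.05148, so [CO3²⁻] = 0.05148 × 2.015 = 0.104 mmol/kg

[CO3²⁻] = 0.104 mmol/kg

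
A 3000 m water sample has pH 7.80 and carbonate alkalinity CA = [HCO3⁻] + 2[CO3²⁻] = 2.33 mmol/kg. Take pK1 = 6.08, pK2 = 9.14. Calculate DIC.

CA = [HCO3⁻] + 2[CO3²⁻] = (α₁ + 2α₂)·DIC
At pH 7.80: [H⁺]/K1 = 10^-1.72 = 0.019055, K2/[H⁺] = 10^-1.34 = 0.045709
α₁ = 1/(1 + 0.019055 + 0.045709) = 1/1.0648 = 0.9392; α₂ = α₁·K2/[H⁺] = 0.04293
α₁ + 2α₂ = 1.0250
DIC = CA / (α₁ + 2α₂) = 2.33 / 1.0250 = 2.27 mmol/kg

DIC = 2.27 mmol/kg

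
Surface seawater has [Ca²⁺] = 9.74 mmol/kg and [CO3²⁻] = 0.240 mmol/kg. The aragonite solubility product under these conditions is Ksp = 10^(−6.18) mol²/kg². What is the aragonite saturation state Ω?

Ksp = 10^(−6.18) = 6.607×10^-7
Ω = [Ca²⁺][CO3²⁻]/Ksp = (9.74×10^-3)(0.240×10^-3) / 6.607×10^-7 = 3.54

Ω = 3.54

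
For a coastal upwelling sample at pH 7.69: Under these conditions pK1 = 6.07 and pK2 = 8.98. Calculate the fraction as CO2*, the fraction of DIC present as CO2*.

α₀ = 0.0223

α₀ = 1 / (1 + K1/[H⁺] + K1K2/[H⁺]²) = 1 / (1 + 10^+1.62 + 10^+0.33)
   = 1 / (1 + 41.687 + 2.1380) = 1/44.825 = 0.02231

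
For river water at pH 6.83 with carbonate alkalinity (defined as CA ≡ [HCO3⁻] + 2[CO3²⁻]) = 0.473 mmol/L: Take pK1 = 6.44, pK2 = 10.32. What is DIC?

DIC = 0.665 mmol/L

CA = [HCO3⁻] + 2[CO3²⁻] = (α₁ + 2α₂)·DIC
At pH 6.83: [H⁺]/K1 = 10^-0.39 = 0.40738, K2/[H⁺] = 10^-3.49 = 0.00032359
α₁ = 1/(1 + 0.40738 + 0.00032359) = 1/1.4077 = 0.7104; α₂ = α₁·K2/[H⁺] = 0.0002299
α₁ + 2α₂ = 0.7108
DIC = CA / (α₁ + 2α₂) = 0.473 / 0.7108 = 0.665 mmol/L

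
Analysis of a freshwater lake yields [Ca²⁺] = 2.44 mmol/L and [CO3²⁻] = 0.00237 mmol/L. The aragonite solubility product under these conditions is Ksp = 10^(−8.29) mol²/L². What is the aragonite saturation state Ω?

Ω = 1.13

Ksp = 10^(−8.29) = 5.129×10^-9
Ω = [Ca²⁺][CO3²⁻]/Ksp = (2.44×10^-3)(0.00237×10^-3) / 5.129×10^-9 = 1.13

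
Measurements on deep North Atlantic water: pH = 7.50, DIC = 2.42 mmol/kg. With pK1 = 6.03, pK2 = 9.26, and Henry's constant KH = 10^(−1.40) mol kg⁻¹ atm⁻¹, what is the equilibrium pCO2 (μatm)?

α₀ = 1 / (1 + K1/[H⁺] + K1K2/[H⁺]²) = 1 / (1 + 10^+1.47 + 10^-0.29)
   = 1 / (1 + 29.512 + 0.51286) = 1/31.025 = 0.03223
[CO2*] = α₀ × DIC = 0.03223 × 2.42 = 0.07800 mmol/kg
pCO2 = [CO2*]/KH = 7.800×10^-5 / 3.981×10^-2 = 1960 μatm

pCO2 = 1960 μatm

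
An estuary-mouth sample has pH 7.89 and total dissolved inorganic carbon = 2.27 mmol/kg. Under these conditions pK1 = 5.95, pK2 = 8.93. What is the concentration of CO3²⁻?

[CO3²⁻] = 0.188 mmol/kg

α₂ = 1 / (1 + [H⁺]/K2 + [H⁺]²/(K1K2)) = 1 / (1 + 10^+1.04 + 10^-0.90)
   = 1 / (1 + 10.965 + 0.12589) = 1/12.091 = 0.08271
[CO3²⁻] = α₂ × DIC = 0.08271 × 2.27 = 0.188 mmol/kg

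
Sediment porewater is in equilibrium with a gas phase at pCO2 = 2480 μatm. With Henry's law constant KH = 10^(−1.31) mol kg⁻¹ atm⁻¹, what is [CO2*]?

[CO2*] = 121 μmol/kg

KH = 10^(−1.31) = 4.898×10^-2 mol kg⁻¹ atm⁻¹
[CO2*] = KH · pCO2 = 4.898×10^-2 × 2480×10^-6 atm = 1.21×10^-4 mol/kg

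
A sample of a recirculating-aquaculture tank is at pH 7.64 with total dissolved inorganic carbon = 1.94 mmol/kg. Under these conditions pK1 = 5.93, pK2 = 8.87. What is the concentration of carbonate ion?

[CO3²⁻] = 0.106 mmol/kg

α₂ = 1 / (1 + [H⁺]/K2 + [H⁺]²/(K1K2)) = 1 / (1 + 10^+1.23 + 10^-0.48)
   = 1 / (1 + 16.982 + 0.33113) = 1/18.314 = 0.05460
[CO3²⁻] = α₂ × DIC = 0.05460 × 1.94 = 0.106 mmol/kg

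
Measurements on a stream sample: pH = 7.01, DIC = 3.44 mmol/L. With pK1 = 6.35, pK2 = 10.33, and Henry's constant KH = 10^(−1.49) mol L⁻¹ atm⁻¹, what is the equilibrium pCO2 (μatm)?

pCO2 = 1.91×10^4 μatm

α₀ = 1 / (1 + K1/[H⁺] + K1K2/[H⁺]²) = 1 / (1 + 10^+0.66 + 10^-2.66)
   = 1 / (1 + 4.5709 + 0.0021878) = 1/5.5731 = 0.1794
[CO2*] = α₀ × DIC = 0.1794 × 3.44 = 0.6173 mmol/L
pCO2 = [CO2*]/KH = 6.173×10^-4 / 3.236×10^-2 = 1.91×10^4 μatm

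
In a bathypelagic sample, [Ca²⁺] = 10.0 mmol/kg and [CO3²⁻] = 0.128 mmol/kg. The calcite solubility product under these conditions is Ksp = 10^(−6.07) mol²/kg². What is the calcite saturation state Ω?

Ksp = 10^(−6.07) = 8.511×10^-7
Ω = [Ca²⁺][CO3²⁻]/Ksp = (10.0×10^-3)(0.128×10^-3) / 8.511×10^-7 = 1.50

Ω = 1.50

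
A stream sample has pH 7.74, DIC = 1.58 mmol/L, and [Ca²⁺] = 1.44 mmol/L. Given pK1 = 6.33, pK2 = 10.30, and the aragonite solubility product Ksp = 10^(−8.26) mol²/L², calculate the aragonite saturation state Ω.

Ω = 1.09

α₂ = 1 / (1 + [H⁺]/K2 + [H⁺]²/(K1K2)) = 1 / (1 + 10^+2.56 + 10^+1.15)
   = 1 / (1 + 363.08 + 14.125) = 1/378.20 = 0.002644
[CO3²⁻] = α₂ × DIC = 0.002644 × 1.58 = 0.004178 mmol/L = 4.178 μmol/L
Ksp = 10^(−8.26) = 5.495×10^-9
Ω = [Ca²⁺][CO3²⁻]/Ksp = (1.44×10^-3)(4.178×10^-6) / 5.495×10^-9 = 1.09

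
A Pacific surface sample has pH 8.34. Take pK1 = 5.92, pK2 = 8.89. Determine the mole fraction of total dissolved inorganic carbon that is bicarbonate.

α₁ = 0.778

α₁ = 1 / (1 + [H⁺]/K1 + K2/[H⁺]) = 1 / (1 + 10^-2.42 + 10^-0.55)
   = 1 / (1 + 0.0038019 + 0.28184) = 1/1.2856 = 0.7778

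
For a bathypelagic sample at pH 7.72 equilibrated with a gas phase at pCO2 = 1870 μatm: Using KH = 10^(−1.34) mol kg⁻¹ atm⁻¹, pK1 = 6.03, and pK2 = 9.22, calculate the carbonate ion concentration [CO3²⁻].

[CO3²⁻] = 0.132 mmol/kg

[CO2*] = KH · pCO2 = 10^(−1.34) × 1870×10^-6 = 8.548×10^-5 mol/kg
α₀ = 1/(1 + K1/[H⁺] + K1K2/[H⁺]²) = 1/(1 + 10^+1.69 + 10^+0.19) = 0.01941
DIC = [CO2*]/α₀ = 8.548×10^-5 / 0.01941 = 4.404 mmol/kg
[CO3²⁻] = α₂·DIC; α₂ = 0.03006, so [CO3²⁻] = 0.03006 × 4.404 = 0.132 mmol/kg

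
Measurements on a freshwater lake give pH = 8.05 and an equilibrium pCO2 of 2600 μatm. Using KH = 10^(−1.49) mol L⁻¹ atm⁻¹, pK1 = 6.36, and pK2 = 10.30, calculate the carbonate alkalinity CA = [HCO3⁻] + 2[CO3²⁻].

[CO2*] = KH · pCO2 = 10^(−1.49) × 2600×10^-6 = 8.413×10^-5 mol/L
α₀ = 1/(1 + K1/[H⁺] + K1K2/[H⁺]²) = 1/(1 + 10^+1.69 + 10^-0.56) = 0.01990
DIC = [CO2*]/α₀ = 8.413×10^-5 / 0.01990 = 4.228 mmol/L
CA = (α₁ + 2α₂)·DIC = (0.9746 + 2×0.005481) × 4.228 = 4.17 mmol/L

CA = 4.17 mmol/L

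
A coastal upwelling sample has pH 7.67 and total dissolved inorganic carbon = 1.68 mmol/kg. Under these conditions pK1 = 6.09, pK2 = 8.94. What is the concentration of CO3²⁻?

[CO3²⁻] = 0.0835 mmol/kg

α₂ = 1 / (1 + [H⁺]/K2 + [H⁺]²/(K1K2)) = 1 / (1 + 10^+1.27 + 10^-0.31)
   = 1 / (1 + 18.621 + 0.48978) = 1/20.111 = 0.04972
[CO3²⁻] = α₂ × DIC = 0.04972 × 1.68 = 0.0835 mmol/kg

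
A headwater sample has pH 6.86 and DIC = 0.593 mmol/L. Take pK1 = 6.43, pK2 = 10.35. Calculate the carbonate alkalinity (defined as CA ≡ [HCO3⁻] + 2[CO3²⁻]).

CA = 0.433 mmol/L

CA = [HCO3⁻] + 2[CO3²⁻] = (α₁ + 2α₂)·DIC
At pH 6.86: [H⁺]/K1 = 10^-0.43 = 0.37154, K2/[H⁺] = 10^-3.49 = 0.00032359
α₁ = 1/(1 + 0.37154 + 0.00032359) = 1/1.3719 = 0.7289; α₂ = α₁·K2/[H⁺] = 0.0002359
α₁ + 2α₂ = 0.7294
CA = 0.7294 × 0.593 = 0.433 mmol/L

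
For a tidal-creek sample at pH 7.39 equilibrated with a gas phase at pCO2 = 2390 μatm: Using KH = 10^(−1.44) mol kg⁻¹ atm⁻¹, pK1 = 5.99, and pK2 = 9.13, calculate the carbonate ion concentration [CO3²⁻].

[CO3²⁻] = 0.0397 mmol/kg

[CO2*] = KH · pCO2 = 10^(−1.44) × 2390×10^-6 = 8.678×10^-5 mol/kg
α₀ = 1/(1 + K1/[H⁺] + K1K2/[H⁺]²) = 1/(1 + 10^+1.40 + 10^-0.34) = 0.03763
DIC = [CO2*]/α₀ = 8.678×10^-5 / 0.03763 = 2.306 mmol/kg
[CO3²⁻] = α₂·DIC; α₂ = 0.01720, so [CO3²⁻] = 0.01720 × 2.306 = 0.0397 mmol/kg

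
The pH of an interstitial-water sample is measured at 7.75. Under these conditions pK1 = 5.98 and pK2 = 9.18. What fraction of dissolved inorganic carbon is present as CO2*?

α₀ = 0.0161

α₀ = 1 / (1 + K1/[H⁺] + K1K2/[H⁺]²) = 1 / (1 + 10^+1.77 + 10^+0.34)
   = 1 / (1 + 58.884 + 2.1878) = 1/62.072 = 0.01611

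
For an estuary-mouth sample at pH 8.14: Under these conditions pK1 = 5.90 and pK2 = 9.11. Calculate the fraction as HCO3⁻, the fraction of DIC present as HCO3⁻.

α₁ = 0.899

α₁ = 1 / (1 + [H⁺]/K1 + K2/[H⁺]) = 1 / (1 + 10^-2.24 + 10^-0.97)
   = 1 / (1 + 0.0057544 + 0.10715) = 1/1.1129 = 0.8985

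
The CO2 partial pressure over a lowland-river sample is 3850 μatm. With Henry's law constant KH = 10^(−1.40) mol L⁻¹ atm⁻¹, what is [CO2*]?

KH = 10^(−1.40) = 3.981×10^-2 mol L⁻¹ atm⁻¹
[CO2*] = KH · pCO2 = 3.981×10^-2 × 3850×10^-6 atm = 1.53×10^-4 mol/L

[CO2*] = 153 μmol/L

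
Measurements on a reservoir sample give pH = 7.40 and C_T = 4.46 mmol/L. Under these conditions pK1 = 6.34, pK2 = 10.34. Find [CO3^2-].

[CO3²⁻] = 4.71 μmol/L

α₂ = 1 / (1 + [H⁺]/K2 + [H⁺]²/(K1K2)) = 1 / (1 + 10^+2.94 + 10^+1.88)
   = 1 / (1 + 870.96 + 75.858) = 1/947.82 = 0.001055
[CO3²⁻] = α₂ × DIC = 0.001055 × 4.46 = 0.00471 mmol/L = 4.71 μmol/L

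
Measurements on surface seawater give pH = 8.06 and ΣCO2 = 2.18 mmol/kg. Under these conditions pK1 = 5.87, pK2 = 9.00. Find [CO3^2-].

[CO3²⁻] = 0.223 mmol/kg

α₂ = 1 / (1 + [H⁺]/K2 + [H⁺]²/(K1K2)) = 1 / (1 + 10^+0.94 + 10^-1.25)
   = 1 / (1 + 8.7096 + 0.056234) = 1/9.7659 = 0.1024
[CO3²⁻] = α₂ × DIC = 0.1024 × 2.18 = 0.223 mmol/kg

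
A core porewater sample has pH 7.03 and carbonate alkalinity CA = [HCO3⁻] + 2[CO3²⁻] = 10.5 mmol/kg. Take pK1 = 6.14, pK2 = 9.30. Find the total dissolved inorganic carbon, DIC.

CA = [HCO3⁻] + 2[CO3²⁻] = (α₁ + 2α₂)·DIC
At pH 7.03: [H⁺]/K1 = 10^-0.89 = 0.12882, K2/[H⁺] = 10^-2.27 = 0.0053703
α₁ = 1/(1 + 0.12882 + 0.0053703) = 1/1.1342 = 0.8817; α₂ = α₁·K2/[H⁺] = 0.004735
α₁ + 2α₂ = 0.8912
DIC = CA / (α₁ + 2α₂) = 10.5 / 0.8912 = 11.8 mmol/kg

DIC = 11.8 mmol/kg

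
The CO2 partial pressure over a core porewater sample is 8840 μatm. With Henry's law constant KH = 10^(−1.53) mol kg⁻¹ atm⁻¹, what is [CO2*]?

[CO2*] = 261 μmol/kg

KH = 10^(−1.53) = 2.951×10^-2 mol kg⁻¹ atm⁻¹
[CO2*] = KH · pCO2 = 2.951×10^-2 × 8840×10^-6 atm = 2.61×10^-4 mol/kg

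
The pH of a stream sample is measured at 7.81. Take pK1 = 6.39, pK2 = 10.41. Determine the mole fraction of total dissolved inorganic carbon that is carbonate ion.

α₂ = 1 / (1 + [H⁺]/K2 + [H⁺]²/(K1K2)) = 1 / (1 + 10^+2.60 + 10^+1.18)
   = 1 / (1 + 398.11 + 15.136) = 1/414.24 = 0.002414

α₂ = 0.00241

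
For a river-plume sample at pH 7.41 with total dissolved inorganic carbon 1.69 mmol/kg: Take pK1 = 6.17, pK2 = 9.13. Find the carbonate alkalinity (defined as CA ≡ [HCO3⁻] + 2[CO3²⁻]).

CA = 1.63 mmol/kg

CA = [HCO3⁻] + 2[CO3²⁻] = (α₁ + 2α₂)·DIC
At pH 7.41: [H⁺]/K1 = 10^-1.24 = 0.057544, K2/[H⁺] = 10^-1.72 = 0.019055
α₁ = 1/(1 + 0.057544 + 0.019055) = 1/1.0766 = 0.9289; α₂ = α₁·K2/[H⁺] = 0.01770
α₁ + 2α₂ = 0.9642
CA = 0.9642 × 1.69 = 1.63 mmol/kg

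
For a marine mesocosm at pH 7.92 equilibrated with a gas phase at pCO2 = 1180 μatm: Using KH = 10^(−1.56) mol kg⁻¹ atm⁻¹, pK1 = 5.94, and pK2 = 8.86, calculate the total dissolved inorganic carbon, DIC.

DIC = 3.49 mmol/kg

[CO2*] = KH · pCO2 = 10^(−1.56) × 1180×10^-6 = 3.250×10^-5 mol/kg
α₀ = 1/(1 + K1/[H⁺] + K1K2/[H⁺]²) = 1/(1 + 10^+1.98 + 10^+1.04) = 0.009305
DIC = [CO2*]/α₀ = 3.250×10^-5 / 0.009305 = 3.49 mmol/kg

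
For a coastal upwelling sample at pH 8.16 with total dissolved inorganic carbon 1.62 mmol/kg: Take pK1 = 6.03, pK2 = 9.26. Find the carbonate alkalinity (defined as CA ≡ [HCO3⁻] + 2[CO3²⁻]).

CA = [HCO3⁻] + 2[CO3²⁻] = (α₁ + 2α₂)·DIC
At pH 8.16: [H⁺]/K1 = 10^-2.13 = 0.0074131, K2/[H⁺] = 10^-1.10 = 0.079433
α₁ = 1/(1 + 0.0074131 + 0.079433) = 1/1.0868 = 0.9201; α₂ = α₁·K2/[H⁺] = 0.07309
α₁ + 2α₂ = 1.0663
CA = 1.0663 × 1.62 = 1.73 mmol/kg

CA = 1.73 mmol/kg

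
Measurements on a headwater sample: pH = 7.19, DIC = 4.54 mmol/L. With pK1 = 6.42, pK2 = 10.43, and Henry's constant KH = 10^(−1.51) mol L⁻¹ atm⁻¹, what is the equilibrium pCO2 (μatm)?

pCO2 = 2.13×10^4 μatm

α₀ = 1 / (1 + K1/[H⁺] + K1K2/[H⁺]²) = 1 / (1 + 10^+0.77 + 10^-2.47)
   = 1 / (1 + 5.8884 + 0.0033884) = 1/6.8918 = 0.1451
[CO2*] = α₀ × DIC = 0.1451 × 4.54 = 0.6588 mmol/L
pCO2 = [CO2*]/KH = 6.588×10^-4 / 3.090×10^-2 = 2.13×10^4 μatm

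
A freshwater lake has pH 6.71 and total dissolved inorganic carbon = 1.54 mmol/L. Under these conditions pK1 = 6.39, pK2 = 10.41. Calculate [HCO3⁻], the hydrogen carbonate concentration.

[HCO3⁻] = 1.04 mmol/L

α₁ = 1 / (1 + [H⁺]/K1 + K2/[H⁺]) = 1 / (1 + 10^-0.32 + 10^-3.70)
   = 1 / (1 + 0.47863 + 0.00019953) = 1/1.4788 = 0.6762
[HCO3⁻] = α₁ × DIC = 0.6762 × 1.54 = 1.04 mmol/L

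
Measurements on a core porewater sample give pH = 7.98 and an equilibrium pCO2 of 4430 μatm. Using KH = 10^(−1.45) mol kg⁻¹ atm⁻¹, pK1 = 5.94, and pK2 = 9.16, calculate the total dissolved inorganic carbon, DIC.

[CO2*] = KH · pCO2 = 10^(−1.45) × 4430×10^-6 = 1.572×10^-4 mol/kg
α₀ = 1/(1 + K1/[H⁺] + K1K2/[H⁺]²) = 1/(1 + 10^+2.04 + 10^+0.86) = 0.008482
DIC = [CO2*]/α₀ = 1.572×10^-4 / 0.008482 = 18.5 mmol/kg

DIC = 18.5 mmol/kg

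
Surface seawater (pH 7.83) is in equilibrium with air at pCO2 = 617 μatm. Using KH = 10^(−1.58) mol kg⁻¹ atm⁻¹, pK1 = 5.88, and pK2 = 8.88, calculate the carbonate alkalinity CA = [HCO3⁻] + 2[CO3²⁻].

CA = 1.70 mmol/kg

[CO2*] = KH · pCO2 = 10^(−1.58) × 617×10^-6 = 1.623×10^-5 mol/kg
α₀ = 1/(1 + K1/[H⁺] + K1K2/[H⁺]²) = 1/(1 + 10^+1.95 + 10^+0.90) = 0.01020
DIC = [CO2*]/α₀ = 1.623×10^-5 / 0.01020 = 1.592 mmol/kg
CA = (α₁ + 2α₂)·DIC = (0.9088 + 2×0.08100) × 1.592 = 1.70 mmol/kg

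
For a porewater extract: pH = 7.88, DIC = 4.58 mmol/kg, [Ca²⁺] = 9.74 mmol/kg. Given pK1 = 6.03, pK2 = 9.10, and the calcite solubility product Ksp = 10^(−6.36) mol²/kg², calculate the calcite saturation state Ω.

α₂ = 1 / (1 + [H⁺]/K2 + [H⁺]²/(K1K2)) = 1 / (1 + 10^+1.22 + 10^-0.63)
   = 1 / (1 + 16.596 + 0.23442) = 1/17.830 = 0.05608
[CO3²⁻] = α₂ × DIC = 0.05608 × 4.58 = 0.2569 mmol/kg
Ksp = 10^(−6.36) = 4.365×10^-7
Ω = [Ca²⁺][CO3²⁻]/Ksp = (9.74×10^-3)(2.569×10^-4) / 4.365×10^-7 = 5.73

Ω = 5.73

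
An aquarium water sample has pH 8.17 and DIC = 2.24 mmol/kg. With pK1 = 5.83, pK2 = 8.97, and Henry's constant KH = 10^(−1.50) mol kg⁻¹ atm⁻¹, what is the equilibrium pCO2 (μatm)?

pCO2 = 278 μatm

α₀ = 1 / (1 + K1/[H⁺] + K1K2/[H⁺]²) = 1 / (1 + 10^+2.34 + 10^+1.54)
   = 1 / (1 + 218.78 + 34.674) = 1/254.45 = 0.003930
[CO2*] = α₀ × DIC = 0.003930 × 2.24 = 0.008803 mmol/kg = 8.803 μmol/kg
pCO2 = [CO2*]/KH = 8.803×10^-6 / 3.162×10^-2 = 278 μatm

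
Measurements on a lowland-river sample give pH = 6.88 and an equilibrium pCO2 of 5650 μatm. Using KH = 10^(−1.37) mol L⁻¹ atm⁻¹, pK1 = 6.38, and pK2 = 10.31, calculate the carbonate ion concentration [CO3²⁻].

[CO2*] = KH · pCO2 = 10^(−1.37) × 5650×10^-6 = 2.410×10^-4 mol/L
α₀ = 1/(1 + K1/[H⁺] + K1K2/[H⁺]²) = 1/(1 + 10^+0.50 + 10^-2.93) = 0.2402
DIC = [CO2*]/α₀ = 2.410×10^-4 / 0.2402 = 1.003 mmol/L
[CO3²⁻] = α₂·DIC; α₂ = 0.0002822, so [CO3²⁻] = 0.0002822 × 1.003 = 0.000283 mmol/L = 0.283 μmol/L

[CO3²⁻] = 0.283 μmol/L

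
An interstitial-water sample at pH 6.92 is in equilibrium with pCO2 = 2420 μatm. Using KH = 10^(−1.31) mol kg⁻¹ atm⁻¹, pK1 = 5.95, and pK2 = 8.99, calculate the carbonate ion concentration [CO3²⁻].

[CO3²⁻] = 9.41 μmol/kg

[CO2*] = KH · pCO2 = 10^(−1.31) × 2420×10^-6 = 1.185×10^-4 mol/kg
α₀ = 1/(1 + K1/[H⁺] + K1K2/[H⁺]²) = 1/(1 + 10^+0.97 + 10^-1.10) = 0.09604
DIC = [CO2*]/α₀ = 1.185×10^-4 / 0.09604 = 1.234 mmol/kg
[CO3²⁻] = α₂·DIC; α₂ = 0.007629, so [CO3²⁻] = 0.007629 × 1.234 = 0.00941 mmol/kg = 9.41 μmol/kg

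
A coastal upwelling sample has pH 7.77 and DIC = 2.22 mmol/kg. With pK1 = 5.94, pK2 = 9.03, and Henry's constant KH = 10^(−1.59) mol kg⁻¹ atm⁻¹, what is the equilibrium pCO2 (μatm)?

pCO2 = 1190 μatm

α₀ = 1 / (1 + K1/[H⁺] + K1K2/[H⁺]²) = 1 / (1 + 10^+1.83 + 10^+0.57)
   = 1 / (1 + 67.608 + 3.7154) = 1/72.324 = 0.01383
[CO2*] = α₀ × DIC = 0.01383 × 2.22 = 0.03070 mmol/kg
pCO2 = [CO2*]/KH = 3.070×10^-5 / 2.570×10^-2 = 1190 μatm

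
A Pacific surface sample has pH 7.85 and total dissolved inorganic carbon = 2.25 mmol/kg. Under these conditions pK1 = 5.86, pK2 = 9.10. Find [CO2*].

α₀ = 1 / (1 + K1/[H⁺] + K1K2/[H⁺]²) = 1 / (1 + 10^+1.99 + 10^+0.74)
   = 1 / (1 + 97.724 + 5.4954) = 1/104.22 = 0.009595
[CO2*] = α₀ × DIC = 0.009595 × 2.25 = 0.0216 mmol/kg

[CO2*] = 0.0216 mmol/kg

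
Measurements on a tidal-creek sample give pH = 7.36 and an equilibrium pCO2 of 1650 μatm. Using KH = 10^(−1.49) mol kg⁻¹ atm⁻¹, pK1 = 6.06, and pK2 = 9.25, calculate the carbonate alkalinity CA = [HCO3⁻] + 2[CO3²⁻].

CA = 1.09 mmol/kg

[CO2*] = KH · pCO2 = 10^(−1.49) × 1650×10^-6 = 5.339×10^-5 mol/kg
α₀ = 1/(1 + K1/[H⁺] + K1K2/[H⁺]²) = 1/(1 + 10^+1.30 + 10^-0.59) = 0.04715
DIC = [CO2*]/α₀ = 5.339×10^-5 / 0.04715 = 1.132 mmol/kg
CA = (α₁ + 2α₂)·DIC = (0.9407 + 2×0.01212) × 1.132 = 1.09 mmol/kg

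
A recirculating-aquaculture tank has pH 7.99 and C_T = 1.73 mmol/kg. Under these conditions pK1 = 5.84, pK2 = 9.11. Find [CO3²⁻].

α₂ = 1 / (1 + [H⁺]/K2 + [H⁺]²/(K1K2)) = 1 / (1 + 10^+1.12 + 10^-1.03)
   = 1 / (1 + 13.183 + 0.093325) = 1/14.276 = 0.07005
[CO3²⁻] = α₂ × DIC = 0.07005 × 1.73 = 0.121 mmol/kg

[CO3²⁻] = 0.121 mmol/kg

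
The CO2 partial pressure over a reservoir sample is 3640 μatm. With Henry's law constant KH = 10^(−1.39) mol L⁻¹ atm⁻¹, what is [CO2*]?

KH = 10^(−1.39) = 4.074×10^-2 mol L⁻¹ atm⁻¹
[CO2*] = KH · pCO2 = 4.074×10^-2 × 3640×10^-6 atm = 1.48×10^-4 mol/L

[CO2*] = 148 μmol/L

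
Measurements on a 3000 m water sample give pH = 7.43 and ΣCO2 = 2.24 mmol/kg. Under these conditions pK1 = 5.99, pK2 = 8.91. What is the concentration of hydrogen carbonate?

α₁ = 1 / (1 + [H⁺]/K1 + K2/[H⁺]) = 1 / (1 + 10^-1.44 + 10^-1.48)
   = 1 / (1 + 0.036308 + 0.033113) = 1/1.0694 = 0.9351
[HCO3⁻] = α₁ × DIC = 0.9351 × 2.24 = 2.09 mmol/kg

[HCO3⁻] = 2.09 mmol/kg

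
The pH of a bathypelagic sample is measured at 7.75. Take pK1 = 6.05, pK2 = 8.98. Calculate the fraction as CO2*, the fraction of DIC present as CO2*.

α₀ = 1 / (1 + K1/[H⁺] + K1K2/[H⁺]²) = 1 / (1 + 10^+1.70 + 10^+0.47)
   = 1 / (1 + 50.119 + 2.9512) = 1/54.070 = 0.01849

α₀ = 0.0185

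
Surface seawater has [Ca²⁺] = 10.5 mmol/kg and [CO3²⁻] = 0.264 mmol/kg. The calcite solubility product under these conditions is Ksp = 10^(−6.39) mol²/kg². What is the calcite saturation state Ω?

Ω = 6.80

Ksp = 10^(−6.39) = 4.074×10^-7
Ω = [Ca²⁺][CO3²⁻]/Ksp = (10.5×10^-3)(0.264×10^-3) / 4.074×10^-7 = 6.80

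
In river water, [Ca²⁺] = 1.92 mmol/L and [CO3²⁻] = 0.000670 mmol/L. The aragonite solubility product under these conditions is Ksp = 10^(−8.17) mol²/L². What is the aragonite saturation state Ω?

Ksp = 10^(−8.17) = 6.761×10^-9
Ω = [Ca²⁺][CO3²⁻]/Ksp = (1.92×10^-3)(0.000670×10^-3) / 6.761×10^-9 = 0.190

Ω = 0.190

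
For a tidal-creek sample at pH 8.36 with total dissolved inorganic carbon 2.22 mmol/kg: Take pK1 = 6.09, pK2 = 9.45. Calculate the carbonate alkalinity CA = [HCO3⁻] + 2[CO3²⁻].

CA = [HCO3⁻] + 2[CO3²⁻] = (α₁ + 2α₂)·DIC
At pH 8.36: [H⁺]/K1 = 10^-2.27 = 0.0053703, K2/[H⁺] = 10^-1.09 = 0.081283
α₁ = 1/(1 + 0.0053703 + 0.081283) = 1/1.0867 = 0.9203; α₂ = α₁·K2/[H⁺] = 0.07480
α₁ + 2α₂ = 1.0699
CA = 1.0699 × 2.22 = 2.38 mmol/kg

CA = 2.38 mmol/kg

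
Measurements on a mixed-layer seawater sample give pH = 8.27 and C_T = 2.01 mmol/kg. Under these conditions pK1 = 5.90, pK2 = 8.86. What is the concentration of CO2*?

α₀ = 1 / (1 + K1/[H⁺] + K1K2/[H⁺]²) = 1 / (1 + 10^+2.37 + 10^+1.78)
   = 1 / (1 + 234.42 + 60.256) = 1/295.68 = 0.003382
[CO2*] = α₀ × DIC = 0.003382 × 2.01 = 0.00680 mmol/kg = 6.80 μmol/kg

[CO2*] = 6.80 μmol/kg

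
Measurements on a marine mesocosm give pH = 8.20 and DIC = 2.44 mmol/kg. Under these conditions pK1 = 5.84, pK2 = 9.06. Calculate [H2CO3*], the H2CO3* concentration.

[CO2*] = 9.32 μmol/kg

α₀ = 1 / (1 + K1/[H⁺] + K1K2/[H⁺]²) = 1 / (1 + 10^+2.36 + 10^+1.50)
   = 1 / (1 + 229.09 + 31.623) = 1/261.71 = 0.003821
[CO2*] = α₀ × DIC = 0.003821 × 2.44 = 0.00932 mmol/kg = 9.32 μmol/kg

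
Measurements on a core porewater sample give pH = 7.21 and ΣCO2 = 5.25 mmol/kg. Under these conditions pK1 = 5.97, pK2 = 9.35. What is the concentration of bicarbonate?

α₁ = 1 / (1 + [H⁺]/K1 + K2/[H⁺]) = 1 / (1 + 10^-1.24 + 10^-2.14)
   = 1 / (1 + 0.057544 + 0.0072444) = 1/1.0648 = 0.9392
[HCO3⁻] = α₁ × DIC = 0.9392 × 5.25 = 4.93 mmol/kg

[HCO3⁻] = 4.93 mmol/kg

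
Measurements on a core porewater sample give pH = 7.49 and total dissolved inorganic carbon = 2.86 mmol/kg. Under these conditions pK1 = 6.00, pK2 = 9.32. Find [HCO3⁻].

α₁ = 1 / (1 + [H⁺]/K1 + K2/[H⁺]) = 1 / (1 + 10^-1.49 + 10^-1.83)
   = 1 / (1 + 0.032359 + 0.014791) = 1/1.0472 = 0.9550
[HCO3⁻] = α₁ × DIC = 0.9550 × 2.86 = 2.73 mmol/kg

[HCO3⁻] = 2.73 mmol/kg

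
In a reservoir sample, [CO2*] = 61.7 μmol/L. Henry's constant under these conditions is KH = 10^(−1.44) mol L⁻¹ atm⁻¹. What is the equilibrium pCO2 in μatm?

KH = 10^(−1.44) = 3.631×10^-2 mol L⁻¹ atm⁻¹
pCO2 = [CO2*]/KH = 61.7×10^-6 / 3.631×10^-2 = 1.70×10^-3 atm = 1700 μatm

pCO2 = 1700 μatm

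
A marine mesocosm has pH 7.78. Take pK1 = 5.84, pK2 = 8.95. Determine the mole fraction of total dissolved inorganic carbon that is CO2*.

α₀ = 0.0106

α₀ = 1 / (1 + K1/[H⁺] + K1K2/[H⁺]²) = 1 / (1 + 10^+1.94 + 10^+0.77)
   = 1 / (1 + 87.096 + 5.8884) = 1/93.985 = 0.01064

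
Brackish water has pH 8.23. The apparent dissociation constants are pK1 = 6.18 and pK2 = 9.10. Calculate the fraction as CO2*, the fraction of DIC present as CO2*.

α₀ = 0.00779

α₀ = 1 / (1 + K1/[H⁺] + K1K2/[H⁺]²) = 1 / (1 + 10^+2.05 + 10^+1.18)
   = 1 / (1 + 112.20 + 15.136) = 1/128.34 = 0.007792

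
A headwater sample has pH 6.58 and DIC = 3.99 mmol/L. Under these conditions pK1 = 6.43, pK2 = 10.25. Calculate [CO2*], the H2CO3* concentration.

α₀ = 1 / (1 + K1/[H⁺] + K1K2/[H⁺]²) = 1 / (1 + 10^+0.15 + 10^-3.52)
   = 1 / (1 + 1.4125 + 0.00030200) = 1/2.4128 = 0.4144
[CO2*] = α₀ × DIC = 0.4144 × 3.99 = 1.65 mmol/L

[CO2*] = 1.65 mmol/L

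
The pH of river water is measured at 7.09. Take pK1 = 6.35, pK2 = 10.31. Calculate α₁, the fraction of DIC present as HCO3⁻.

α₁ = 0.846

α₁ = 1 / (1 + [H⁺]/K1 + K2/[H⁺]) = 1 / (1 + 10^-0.74 + 10^-3.22)
   = 1 / (1 + 0.18197 + 0.00060256) = 1/1.1826 = 0.8456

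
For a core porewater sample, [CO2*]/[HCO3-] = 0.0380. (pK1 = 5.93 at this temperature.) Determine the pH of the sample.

pH = 7.35

From K1 = [H⁺][HCO3-]/[CO2*]:  pH = pK1 − log₁₀([CO2*]/[HCO3-])
log₁₀(0.0380) = -1.420
pH = 5.93 − (-1.420) = 7.35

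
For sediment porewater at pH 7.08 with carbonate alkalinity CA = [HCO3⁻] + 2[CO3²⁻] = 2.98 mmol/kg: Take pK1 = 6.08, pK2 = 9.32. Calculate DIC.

CA = [HCO3⁻] + 2[CO3²⁻] = (α₁ + 2α₂)·DIC
At pH 7.08: [H⁺]/K1 = 10^-1.00 = 0.10000, K2/[H⁺] = 10^-2.24 = 0.0057544
α₁ = 1/(1 + 0.10000 + 0.0057544) = 1/1.1058 = 0.9044; α₂ = α₁·K2/[H⁺] = 0.005204
α₁ + 2α₂ = 0.9148
DIC = CA / (α₁ + 2α₂) = 2.98 / 0.9148 = 3.26 mmol/kg

DIC = 3.26 mmol/kg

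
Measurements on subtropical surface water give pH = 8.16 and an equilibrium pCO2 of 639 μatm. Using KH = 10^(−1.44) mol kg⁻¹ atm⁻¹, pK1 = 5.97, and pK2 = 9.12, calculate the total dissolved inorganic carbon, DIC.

DIC = 4.01 mmol/kg

[CO2*] = KH · pCO2 = 10^(−1.44) × 639×10^-6 = 2.320×10^-5 mol/kg
α₀ = 1/(1 + K1/[H⁺] + K1K2/[H⁺]²) = 1/(1 + 10^+2.19 + 10^+1.23) = 0.005785
DIC = [CO2*]/α₀ = 2.320×10^-5 / 0.005785 = 4.01 mmol/kg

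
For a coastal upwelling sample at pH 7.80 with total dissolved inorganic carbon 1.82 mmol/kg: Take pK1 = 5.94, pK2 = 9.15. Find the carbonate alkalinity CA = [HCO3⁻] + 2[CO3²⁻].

CA = [HCO3⁻] + 2[CO3²⁻] = (α₁ + 2α₂)·DIC
At pH 7.80: [H⁺]/K1 = 10^-1.86 = 0.013804, K2/[H⁺] = 10^-1.35 = 0.044668
α₁ = 1/(1 + 0.013804 + 0.044668) = 1/1.0585 = 0.9448; α₂ = α₁·K2/[H⁺] = 0.04220
α₁ + 2α₂ = 1.0292
CA = 1.0292 × 1.82 = 1.87 mmol/kg

CA = 1.87 mmol/kg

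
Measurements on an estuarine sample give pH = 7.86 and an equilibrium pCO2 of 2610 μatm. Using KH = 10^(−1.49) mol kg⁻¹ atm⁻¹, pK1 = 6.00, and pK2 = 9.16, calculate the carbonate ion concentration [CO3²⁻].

[CO2*] = KH · pCO2 = 10^(−1.49) × 2610×10^-6 = 8.446×10^-5 mol/kg
α₀ = 1/(1 + K1/[H⁺] + K1K2/[H⁺]²) = 1/(1 + 10^+1.86 + 10^+0.56) = 0.01297
DIC = [CO2*]/α₀ = 8.446×10^-5 / 0.01297 = 6.510 mmol/kg
[CO3²⁻] = α₂·DIC; α₂ = 0.04711, so [CO3²⁻] = 0.04711 × 6.510 = 0.307 mmol/kg

[CO3²⁻] = 0.307 mmol/kg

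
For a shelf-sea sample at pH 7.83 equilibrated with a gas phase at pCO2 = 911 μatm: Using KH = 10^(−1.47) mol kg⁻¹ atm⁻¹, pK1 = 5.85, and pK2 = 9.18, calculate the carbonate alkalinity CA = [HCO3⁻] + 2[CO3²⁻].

CA = 3.21 mmol/kg

[CO2*] = KH · pCO2 = 10^(−1.47) × 911×10^-6 = 3.087×10^-5 mol/kg
α₀ = 1/(1 + K1/[H⁺] + K1K2/[H⁺]²) = 1/(1 + 10^+1.98 + 10^+0.63) = 0.009924
DIC = [CO2*]/α₀ = 3.087×10^-5 / 0.009924 = 3.110 mmol/kg
CA = (α₁ + 2α₂)·DIC = (0.9477 + 2×0.04233) × 3.110 = 3.21 mmol/kg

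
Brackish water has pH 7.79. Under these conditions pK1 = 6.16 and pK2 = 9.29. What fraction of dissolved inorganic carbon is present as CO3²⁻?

α₂ = 0.0300

α₂ = 1 / (1 + [H⁺]/K2 + [H⁺]²/(K1K2)) = 1 / (1 + 10^+1.50 + 10^-0.13)
   = 1 / (1 + 31.623 + 0.74131) = 1/33.364 = 0.02997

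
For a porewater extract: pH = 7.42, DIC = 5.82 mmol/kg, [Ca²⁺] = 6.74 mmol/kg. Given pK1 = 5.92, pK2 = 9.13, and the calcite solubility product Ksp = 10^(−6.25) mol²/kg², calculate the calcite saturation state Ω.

Ω = 1.29

α₂ = 1 / (1 + [H⁺]/K2 + [H⁺]²/(K1K2)) = 1 / (1 + 10^+1.71 + 10^+0.21)
   = 1 / (1 + 51.286 + 1.6218) = 1/53.908 = 0.01855
[CO3²⁻] = α₂ × DIC = 0.01855 × 5.82 = 0.1080 mmol/kg
Ksp = 10^(−6.25) = 5.623×10^-7
Ω = [Ca²⁺][CO3²⁻]/Ksp = (6.74×10^-3)(1.080×10^-4) / 5.623×10^-7 = 1.29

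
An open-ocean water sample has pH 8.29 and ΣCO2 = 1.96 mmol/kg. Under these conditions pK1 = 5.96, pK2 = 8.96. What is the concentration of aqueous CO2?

[CO2*] = 7.52 μmol/kg

α₀ = 1 / (1 + K1/[H⁺] + K1K2/[H⁺]²) = 1 / (1 + 10^+2.33 + 10^+1.66)
   = 1 / (1 + 213.80 + 45.709) = 1/260.51 = 0.003839
[CO2*] = α₀ × DIC = 0.003839 × 1.96 = 0.00752 mmol/kg = 7.52 μmol/kg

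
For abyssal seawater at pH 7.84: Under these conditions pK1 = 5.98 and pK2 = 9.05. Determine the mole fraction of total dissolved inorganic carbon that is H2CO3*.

α₀ = 0.0128

α₀ = 1 / (1 + K1/[H⁺] + K1K2/[H⁺]²) = 1 / (1 + 10^+1.86 + 10^+0.65)
   = 1 / (1 + 72.444 + 4.4668) = 1/77.910 = 0.01284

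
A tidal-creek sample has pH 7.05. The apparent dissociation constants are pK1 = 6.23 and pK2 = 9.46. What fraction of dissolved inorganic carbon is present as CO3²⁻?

α₂ = 0.00337

α₂ = 1 / (1 + [H⁺]/K2 + [H⁺]²/(K1K2)) = 1 / (1 + 10^+2.41 + 10^+1.59)
   = 1 / (1 + 257.04 + 38.905) = 1/296.94 = 0.003368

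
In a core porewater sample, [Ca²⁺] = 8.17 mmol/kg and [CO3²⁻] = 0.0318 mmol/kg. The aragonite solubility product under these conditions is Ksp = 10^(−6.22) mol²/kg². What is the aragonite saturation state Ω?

Ksp = 10^(−6.22) = 6.026×10^-7
Ω = [Ca²⁺][CO3²⁻]/Ksp = (8.17×10^-3)(0.0318×10^-3) / 6.026×10^-7 = 0.431

Ω = 0.431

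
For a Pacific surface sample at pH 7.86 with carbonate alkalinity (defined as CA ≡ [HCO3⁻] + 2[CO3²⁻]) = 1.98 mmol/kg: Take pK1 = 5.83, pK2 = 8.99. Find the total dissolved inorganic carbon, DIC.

CA = [HCO3⁻] + 2[CO3²⁻] = (α₁ + 2α₂)·DIC
At pH 7.86: [H⁺]/K1 = 10^-2.03 = 0.0093325, K2/[H⁺] = 10^-1.13 = 0.074131
α₁ = 1/(1 + 0.0093325 + 0.074131) = 1/1.0835 = 0.9230; α₂ = α₁·K2/[H⁺] = 0.06842
α₁ + 2α₂ = 1.0598
DIC = CA / (α₁ + 2α₂) = 1.98 / 1.0598 = 1.87 mmol/kg

DIC = 1.87 mmol/kg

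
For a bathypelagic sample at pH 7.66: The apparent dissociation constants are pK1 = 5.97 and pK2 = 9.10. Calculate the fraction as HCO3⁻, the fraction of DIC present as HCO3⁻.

α₁ = 0.946

α₁ = 1 / (1 + [H⁺]/K1 + K2/[H⁺]) = 1 / (1 + 10^-1.69 + 10^-1.44)
   = 1 / (1 + 0.020417 + 0.036308) = 1/1.0567 = 0.9463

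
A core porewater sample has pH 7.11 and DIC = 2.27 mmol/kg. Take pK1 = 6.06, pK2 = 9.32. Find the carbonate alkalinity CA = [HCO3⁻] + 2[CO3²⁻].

CA = [HCO3⁻] + 2[CO3²⁻] = (α₁ + 2α₂)·DIC
At pH 7.11: [H⁺]/K1 = 10^-1.05 = 0.089125, K2/[H⁺] = 10^-2.21 = 0.0061660
α₁ = 1/(1 + 0.089125 + 0.0061660) = 1/1.0953 = 0.9130; α₂ = α₁·K2/[H⁺] = 0.005630
α₁ + 2α₂ = 0.9243
CA = 0.9243 × 2.27 = 2.10 mmol/kg

CA = 2.10 mmol/kg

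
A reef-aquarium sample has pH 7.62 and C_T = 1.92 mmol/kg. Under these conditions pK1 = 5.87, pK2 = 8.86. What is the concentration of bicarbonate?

α₁ = 1 / (1 + [H⁺]/K1 + K2/[H⁺]) = 1 / (1 + 10^-1.75 + 10^-1.24)
   = 1 / (1 + 0.017783 + 0.057544) = 1/1.0753 = 0.9299
[HCO3⁻] = α₁ × DIC = 0.9299 × 1.92 = 1.79 mmol/kg

[HCO3⁻] = 1.79 mmol/kg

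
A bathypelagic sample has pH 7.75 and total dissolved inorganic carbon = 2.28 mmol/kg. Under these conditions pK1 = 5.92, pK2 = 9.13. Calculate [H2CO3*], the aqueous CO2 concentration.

[CO2*] = 0.0319 mmol/kg

α₀ = 1 / (1 + K1/[H⁺] + K1K2/[H⁺]²) = 1 / (1 + 10^+1.83 + 10^+0.45)
   = 1 / (1 + 67.608 + 2.8184) = 1/71.427 = 0.01400
[CO2*] = α₀ × DIC = 0.01400 × 2.28 = 0.0319 mmol/kg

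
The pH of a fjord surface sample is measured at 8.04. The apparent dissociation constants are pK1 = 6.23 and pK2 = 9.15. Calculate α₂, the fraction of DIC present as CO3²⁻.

α₂ = 1 / (1 + [H⁺]/K2 + [H⁺]²/(K1K2)) = 1 / (1 + 10^+1.11 + 10^-0.70)
   = 1 / (1 + 12.882 + 0.19953) = 1/14.082 = 0.07101

α₂ = 0.0710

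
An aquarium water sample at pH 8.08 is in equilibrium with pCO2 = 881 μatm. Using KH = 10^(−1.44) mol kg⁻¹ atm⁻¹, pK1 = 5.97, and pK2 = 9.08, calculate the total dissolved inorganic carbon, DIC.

[CO2*] = KH · pCO2 = 10^(−1.44) × 881×10^-6 = 3.199×10^-5 mol/kg
α₀ = 1/(1 + K1/[H⁺] + K1K2/[H⁺]²) = 1/(1 + 10^+2.11 + 10^+1.11) = 0.007007
DIC = [CO2*]/α₀ = 3.199×10^-5 / 0.007007 = 4.56 mmol/kg

DIC = 4.56 mmol/kg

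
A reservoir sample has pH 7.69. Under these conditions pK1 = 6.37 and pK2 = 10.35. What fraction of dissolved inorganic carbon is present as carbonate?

α₂ = 0.00208

α₂ = 1 / (1 + [H⁺]/K2 + [H⁺]²/(K1K2)) = 1 / (1 + 10^+2.66 + 10^+1.34)
   = 1 / (1 + 457.09 + 21.878) = 1/479.97 = 0.002083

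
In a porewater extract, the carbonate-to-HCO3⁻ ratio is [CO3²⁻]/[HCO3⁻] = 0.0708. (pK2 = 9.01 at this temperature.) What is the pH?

From K2 = [H⁺][CO3²⁻]/[HCO3⁻]:  pH = pK2 + log₁₀([CO3²⁻]/[HCO3⁻])
log₁₀(0.0708) = -1.150
pH = 9.01 + (-1.150) = 7.86

pH = 7.86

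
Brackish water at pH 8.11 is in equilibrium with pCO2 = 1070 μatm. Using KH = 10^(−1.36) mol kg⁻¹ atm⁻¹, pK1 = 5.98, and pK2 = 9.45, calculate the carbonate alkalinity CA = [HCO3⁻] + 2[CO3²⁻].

[CO2*] = KH · pCO2 = 10^(−1.36) × 1070×10^-6 = 4.671×10^-5 mol/kg
α₀ = 1/(1 + K1/[H⁺] + K1K2/[H⁺]²) = 1/(1 + 10^+2.13 + 10^+0.79) = 0.007039
DIC = [CO2*]/α₀ = 4.671×10^-5 / 0.007039 = 6.635 mmol/kg
CA = (α₁ + 2α₂)·DIC = (0.9496 + 2×0.04340) × 6.635 = 6.88 mmol/kg

CA = 6.88 mmol/kg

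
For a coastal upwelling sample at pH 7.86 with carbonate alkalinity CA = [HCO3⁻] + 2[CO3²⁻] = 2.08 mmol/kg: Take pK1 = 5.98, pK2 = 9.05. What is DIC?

CA = [HCO3⁻] + 2[CO3²⁻] = (α₁ + 2α₂)·DIC
At pH 7.86: [H⁺]/K1 = 10^-1.88 = 0.013183, K2/[H⁺] = 10^-1.19 = 0.064565
α₁ = 1/(1 + 0.013183 + 0.064565) = 1/1.0777 = 0.9279; α₂ = α₁·K2/[H⁺] = 0.05991
α₁ + 2α₂ = 1.0477
DIC = CA / (α₁ + 2α₂) = 2.08 / 1.0477 = 1.99 mmol/kg

DIC = 1.99 mmol/kg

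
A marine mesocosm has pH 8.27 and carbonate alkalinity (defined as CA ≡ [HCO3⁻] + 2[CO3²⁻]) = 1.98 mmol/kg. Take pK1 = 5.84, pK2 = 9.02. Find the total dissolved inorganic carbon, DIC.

DIC = 1.73 mmol/kg

CA = [HCO3⁻] + 2[CO3²⁻] = (α₁ + 2α₂)·DIC
At pH 8.27: [H⁺]/K1 = 10^-2.43 = 0.0037154, K2/[H⁺] = 10^-0.75 = 0.17783
α₁ = 1/(1 + 0.0037154 + 0.17783) = 1/1.1815 = 0.8464; α₂ = α₁·K2/[H⁺] = 0.1505
α₁ + 2α₂ = 1.1474
DIC = CA / (α₁ + 2α₂) = 1.98 / 1.1474 = 1.73 mmol/kg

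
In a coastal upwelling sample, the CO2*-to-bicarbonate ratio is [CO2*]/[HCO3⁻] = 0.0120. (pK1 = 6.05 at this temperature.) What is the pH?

From K1 = [H⁺][HCO3⁻]/[CO2*]:  pH = pK1 − log₁₀([CO2*]/[HCO3⁻])
log₁₀(0.0120) = -1.921
pH = 6.05 − (-1.921) = 7.97

pH = 7.97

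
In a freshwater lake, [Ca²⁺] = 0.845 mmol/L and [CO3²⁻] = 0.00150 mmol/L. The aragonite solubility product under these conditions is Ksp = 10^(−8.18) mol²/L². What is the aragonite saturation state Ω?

Ksp = 10^(−8.18) = 6.607×10^-9
Ω = [Ca²⁺][CO3²⁻]/Ksp = (0.845×10^-3)(0.00150×10^-3) / 6.607×10^-9 = 0.192

Ω = 0.192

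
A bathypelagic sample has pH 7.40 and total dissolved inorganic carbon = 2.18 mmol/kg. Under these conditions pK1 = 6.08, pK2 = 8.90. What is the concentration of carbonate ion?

α₂ = 1 / (1 + [H⁺]/K2 + [H⁺]²/(K1K2)) = 1 / (1 + 10^+1.50 + 10^+0.18)
   = 1 / (1 + 31.623 + 1.5136) = 1/34.136 = 0.02929
[CO3²⁻] = α₂ × DIC = 0.02929 × 2.18 = 0.0639 mmol/kg

[CO3²⁻] = 0.0639 mmol/kg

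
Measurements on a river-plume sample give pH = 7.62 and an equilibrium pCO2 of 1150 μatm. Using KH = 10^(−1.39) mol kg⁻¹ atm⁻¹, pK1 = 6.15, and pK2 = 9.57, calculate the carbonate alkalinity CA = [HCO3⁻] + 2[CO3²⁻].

CA = 1.41 mmol/kg

[CO2*] = KH · pCO2 = 10^(−1.39) × 1150×10^-6 = 4.685×10^-5 mol/kg
α₀ = 1/(1 + K1/[H⁺] + K1K2/[H⁺]²) = 1/(1 + 10^+1.47 + 10^-0.48) = 0.03242
DIC = [CO2*]/α₀ = 4.685×10^-5 / 0.03242 = 1.445 mmol/kg
CA = (α₁ + 2α₂)·DIC = (0.9568 + 2×0.01074) × 1.445 = 1.41 mmol/kg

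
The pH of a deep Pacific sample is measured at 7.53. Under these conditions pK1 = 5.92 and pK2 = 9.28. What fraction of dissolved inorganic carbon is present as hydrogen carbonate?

α₁ = 0.959

α₁ = 1 / (1 + [H⁺]/K1 + K2/[H⁺]) = 1 / (1 + 10^-1.61 + 10^-1.75)
   = 1 / (1 + 0.024547 + 0.017783) = 1/1.0423 = 0.9594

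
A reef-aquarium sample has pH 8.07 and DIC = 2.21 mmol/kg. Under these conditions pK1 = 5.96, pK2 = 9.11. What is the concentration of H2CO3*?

[CO2*] = 15.6 μmol/kg

α₀ = 1 / (1 + K1/[H⁺] + K1K2/[H⁺]²) = 1 / (1 + 10^+2.11 + 10^+1.07)
   = 1 / (1 + 128.82 + 11.749) = 1/141.57 = 0.007063
[CO2*] = α₀ × DIC = 0.007063 × 2.21 = 0.0156 mmol/kg = 15.6 μmol/kg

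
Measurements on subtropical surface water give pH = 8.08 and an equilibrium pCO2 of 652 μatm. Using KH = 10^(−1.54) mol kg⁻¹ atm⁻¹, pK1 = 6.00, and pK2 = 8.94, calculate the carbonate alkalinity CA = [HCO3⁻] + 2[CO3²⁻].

[CO2*] = KH · pCO2 = 10^(−1.54) × 652×10^-6 = 1.880×10^-5 mol/kg
α₀ = 1/(1 + K1/[H⁺] + K1K2/[H⁺]²) = 1/(1 + 10^+2.08 + 10^+1.22) = 0.007256
DIC = [CO2*]/α₀ = 1.880×10^-5 / 0.007256 = 2.592 mmol/kg
CA = (α₁ + 2α₂)·DIC = (0.8723 + 2×0.1204) × 2.592 = 2.88 mmol/kg

CA = 2.88 mmol/kg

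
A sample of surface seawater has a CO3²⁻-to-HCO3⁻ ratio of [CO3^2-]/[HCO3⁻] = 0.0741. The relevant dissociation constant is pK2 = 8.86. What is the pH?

pH = 7.73

From K2 = [H⁺][CO3^2-]/[HCO3⁻]:  pH = pK2 + log₁₀([CO3^2-]/[HCO3⁻])
log₁₀(0.0741) = -1.130
pH = 8.86 + (-1.130) = 7.73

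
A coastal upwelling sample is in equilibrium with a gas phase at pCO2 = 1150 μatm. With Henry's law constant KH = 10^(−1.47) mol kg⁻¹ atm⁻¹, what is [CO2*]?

KH = 10^(−1.47) = 3.388×10^-2 mol kg⁻¹ atm⁻¹
[CO2*] = KH · pCO2 = 3.388×10^-2 × 1150×10^-6 atm = 3.90×10^-5 mol/kg

[CO2*] = 39.0 μmol/kg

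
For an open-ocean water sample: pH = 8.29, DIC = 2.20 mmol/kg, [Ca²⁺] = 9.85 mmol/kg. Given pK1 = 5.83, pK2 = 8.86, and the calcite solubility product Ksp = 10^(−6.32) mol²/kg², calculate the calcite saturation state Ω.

Ω = 9.58

α₂ = 1 / (1 + [H⁺]/K2 + [H⁺]²/(K1K2)) = 1 / (1 + 10^+0.57 + 10^-1.89)
   = 1 / (1 + 3.7154 + 0.012882) = 1/4.7282 = 0.2115
[CO3²⁻] = α₂ × DIC = 0.2115 × 2.20 = 0.4653 mmol/kg
Ksp = 10^(−6.32) = 4.786×10^-7
Ω = [Ca²⁺][CO3²⁻]/Ksp = (9.85×10^-3)(4.653×10^-4) / 4.786×10^-7 = 9.58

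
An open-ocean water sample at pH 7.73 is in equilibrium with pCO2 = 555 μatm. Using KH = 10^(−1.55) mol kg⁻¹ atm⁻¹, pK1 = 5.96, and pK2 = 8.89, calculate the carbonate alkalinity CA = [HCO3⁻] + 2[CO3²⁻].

CA = 1.05 mmol/kg

[CO2*] = KH · pCO2 = 10^(−1.55) × 555×10^-6 = 1.564×10^-5 mol/kg
α₀ = 1/(1 + K1/[H⁺] + K1K2/[H⁺]²) = 1/(1 + 10^+1.77 + 10^+0.61) = 0.01564
DIC = [CO2*]/α₀ = 1.564×10^-5 / 0.01564 = 1.000 mmol/kg
CA = (α₁ + 2α₂)·DIC = (0.9207 + 2×0.06369) × 1.000 = 1.05 mmol/kg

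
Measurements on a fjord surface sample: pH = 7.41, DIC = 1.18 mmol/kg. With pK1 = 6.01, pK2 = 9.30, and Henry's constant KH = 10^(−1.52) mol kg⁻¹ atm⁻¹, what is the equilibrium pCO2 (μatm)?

α₀ = 1 / (1 + K1/[H⁺] + K1K2/[H⁺]²) = 1 / (1 + 10^+1.40 + 10^-0.49)
   = 1 / (1 + 25.119 + 0.32359) = 1/26.442 = 0.03782
[CO2*] = α₀ × DIC = 0.03782 × 1.18 = 0.04463 mmol/kg
pCO2 = [CO2*]/KH = 4.463×10^-5 / 3.020×10^-2 = 1480 μatm

pCO2 = 1480 μatm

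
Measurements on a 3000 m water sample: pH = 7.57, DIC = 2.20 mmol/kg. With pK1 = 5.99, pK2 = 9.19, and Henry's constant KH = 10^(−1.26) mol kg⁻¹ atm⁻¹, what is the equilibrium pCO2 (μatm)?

pCO2 = 1000 μatm

α₀ = 1 / (1 + K1/[H⁺] + K1K2/[H⁺]²) = 1 / (1 + 10^+1.58 + 10^-0.04)
   = 1 / (1 + 38.019 + 0.91201) = 1/39.931 = 0.02504
[CO2*] = α₀ × DIC = 0.02504 × 2.20 = 0.05510 mmol/kg
pCO2 = [CO2*]/KH = 5.510×10^-5 / 5.495×10^-2 = 1000 μatm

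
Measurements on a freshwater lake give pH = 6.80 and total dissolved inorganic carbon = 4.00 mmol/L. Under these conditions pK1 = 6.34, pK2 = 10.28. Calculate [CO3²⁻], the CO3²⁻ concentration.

[CO3²⁻] = 0.983 μmol/L

α₂ = 1 / (1 + [H⁺]/K2 + [H⁺]²/(K1K2)) = 1 / (1 + 10^+3.48 + 10^+3.02)
   = 1 / (1 + 3020.0 + 1047.1) = 1/4068.1 = 0.0002458
[CO3²⁻] = α₂ × DIC = 0.0002458 × 4.00 = 0.000983 mmol/L = 0.983 μmol/L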